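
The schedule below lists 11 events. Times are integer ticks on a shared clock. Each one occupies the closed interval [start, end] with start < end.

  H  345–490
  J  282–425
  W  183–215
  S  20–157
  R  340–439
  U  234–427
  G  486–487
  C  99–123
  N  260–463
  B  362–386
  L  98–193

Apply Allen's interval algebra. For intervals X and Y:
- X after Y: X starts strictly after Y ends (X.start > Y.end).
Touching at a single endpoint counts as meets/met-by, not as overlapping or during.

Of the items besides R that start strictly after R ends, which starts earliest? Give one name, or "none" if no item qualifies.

Target R = [340, 439].
B [362, 386] → during → excluded.
C [99, 123] → before → excluded.
G [486, 487] → after → candidate.
H [345, 490] → overlapped-by → excluded.
J [282, 425] → overlaps → excluded.
L [98, 193] → before → excluded.
N [260, 463] → contains → excluded.
S [20, 157] → before → excluded.
U [234, 427] → overlaps → excluded.
W [183, 215] → before → excluded.
Among candidates, earliest start is 486 → G.

G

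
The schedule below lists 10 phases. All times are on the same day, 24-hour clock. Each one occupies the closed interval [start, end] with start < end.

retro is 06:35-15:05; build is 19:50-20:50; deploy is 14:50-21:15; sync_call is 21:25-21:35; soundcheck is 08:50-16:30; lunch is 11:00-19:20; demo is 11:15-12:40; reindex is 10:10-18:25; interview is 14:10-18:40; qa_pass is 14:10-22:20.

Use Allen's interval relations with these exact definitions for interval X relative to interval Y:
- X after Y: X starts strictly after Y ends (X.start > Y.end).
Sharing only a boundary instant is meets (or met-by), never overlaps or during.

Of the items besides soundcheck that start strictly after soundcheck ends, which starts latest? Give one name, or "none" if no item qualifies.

sync_call

Target soundcheck = [08:50, 16:30].
build [19:50, 20:50] → after → candidate.
demo [11:15, 12:40] → during → excluded.
deploy [14:50, 21:15] → overlapped-by → excluded.
interview [14:10, 18:40] → overlapped-by → excluded.
lunch [11:00, 19:20] → overlapped-by → excluded.
qa_pass [14:10, 22:20] → overlapped-by → excluded.
reindex [10:10, 18:25] → overlapped-by → excluded.
retro [06:35, 15:05] → overlaps → excluded.
sync_call [21:25, 21:35] → after → candidate.
Among candidates, latest start is 21:25 → sync_call.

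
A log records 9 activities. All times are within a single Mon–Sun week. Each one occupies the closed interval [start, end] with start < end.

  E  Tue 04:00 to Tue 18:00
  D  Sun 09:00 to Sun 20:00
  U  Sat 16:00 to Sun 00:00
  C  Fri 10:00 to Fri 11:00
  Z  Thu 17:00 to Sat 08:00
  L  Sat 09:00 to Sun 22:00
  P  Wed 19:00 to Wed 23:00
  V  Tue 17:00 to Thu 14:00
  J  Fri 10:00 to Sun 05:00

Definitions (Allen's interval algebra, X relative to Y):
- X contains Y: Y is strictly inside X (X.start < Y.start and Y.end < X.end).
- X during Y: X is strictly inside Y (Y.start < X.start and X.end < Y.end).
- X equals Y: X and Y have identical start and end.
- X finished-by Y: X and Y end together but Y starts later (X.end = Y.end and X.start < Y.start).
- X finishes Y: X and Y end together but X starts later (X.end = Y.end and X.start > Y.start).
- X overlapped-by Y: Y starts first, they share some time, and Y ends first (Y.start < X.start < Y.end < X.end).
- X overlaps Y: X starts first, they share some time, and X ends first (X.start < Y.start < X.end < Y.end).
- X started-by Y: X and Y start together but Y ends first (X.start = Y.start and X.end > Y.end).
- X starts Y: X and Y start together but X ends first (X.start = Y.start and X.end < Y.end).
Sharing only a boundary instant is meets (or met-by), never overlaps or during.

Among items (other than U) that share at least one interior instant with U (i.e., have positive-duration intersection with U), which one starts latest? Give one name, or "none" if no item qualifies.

Target U = [Sat 16:00, Sun 00:00].
C [Fri 10:00, Fri 11:00] → before → excluded.
D [Sun 09:00, Sun 20:00] → after → excluded.
E [Tue 04:00, Tue 18:00] → before → excluded.
J [Fri 10:00, Sun 05:00] → contains → candidate.
L [Sat 09:00, Sun 22:00] → contains → candidate.
P [Wed 19:00, Wed 23:00] → before → excluded.
V [Tue 17:00, Thu 14:00] → before → excluded.
Z [Thu 17:00, Sat 08:00] → before → excluded.
Among candidates, latest start is Sat 09:00 → L.

L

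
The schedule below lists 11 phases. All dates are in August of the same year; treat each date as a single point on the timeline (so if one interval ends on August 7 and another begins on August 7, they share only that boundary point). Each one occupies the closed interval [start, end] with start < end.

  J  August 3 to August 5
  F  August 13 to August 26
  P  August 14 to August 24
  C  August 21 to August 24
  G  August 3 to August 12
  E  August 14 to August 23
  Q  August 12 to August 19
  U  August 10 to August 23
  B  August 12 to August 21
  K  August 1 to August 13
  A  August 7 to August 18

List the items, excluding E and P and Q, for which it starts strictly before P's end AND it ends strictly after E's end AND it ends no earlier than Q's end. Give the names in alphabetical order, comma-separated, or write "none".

Conditions: its start is strictly before P's end (X.start < August 24) AND its end is strictly after E's end (X.end > August 23) AND its end is no earlier than Q's end (X.end >= August 19).
A: start August 7 < August 24? ✓; end August 18 > August 23? ✗; end August 18 >= August 19? ✗ → no.
B: start August 12 < August 24? ✓; end August 21 > August 23? ✗; end August 21 >= August 19? ✓ → no.
C: start August 21 < August 24? ✓; end August 24 > August 23? ✓; end August 24 >= August 19? ✓ → yes.
F: start August 13 < August 24? ✓; end August 26 > August 23? ✓; end August 26 >= August 19? ✓ → yes.
G: start August 3 < August 24? ✓; end August 12 > August 23? ✗; end August 12 >= August 19? ✗ → no.
J: start August 3 < August 24? ✓; end August 5 > August 23? ✗; end August 5 >= August 19? ✗ → no.
K: start August 1 < August 24? ✓; end August 13 > August 23? ✗; end August 13 >= August 19? ✗ → no.
U: start August 10 < August 24? ✓; end August 23 > August 23? ✗; end August 23 >= August 19? ✓ → no.
Result: C, F.

C, F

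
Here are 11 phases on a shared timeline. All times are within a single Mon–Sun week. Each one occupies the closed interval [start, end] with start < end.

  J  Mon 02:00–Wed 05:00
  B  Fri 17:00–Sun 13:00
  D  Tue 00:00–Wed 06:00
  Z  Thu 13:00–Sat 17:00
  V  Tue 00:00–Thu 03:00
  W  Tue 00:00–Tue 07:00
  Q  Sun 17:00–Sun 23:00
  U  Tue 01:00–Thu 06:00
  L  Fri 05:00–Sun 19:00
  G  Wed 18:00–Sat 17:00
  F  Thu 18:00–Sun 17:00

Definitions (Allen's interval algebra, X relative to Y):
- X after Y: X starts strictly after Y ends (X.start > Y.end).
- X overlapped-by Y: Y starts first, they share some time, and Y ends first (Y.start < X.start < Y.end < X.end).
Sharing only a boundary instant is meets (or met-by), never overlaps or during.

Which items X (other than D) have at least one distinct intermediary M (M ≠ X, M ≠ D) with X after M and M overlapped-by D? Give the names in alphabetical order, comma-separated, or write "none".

Target D = [Tue 00:00, Wed 06:00].
Intermediaries M with M overlapped-by D: U.
Via U — items with X after U: B, F, L, Q, Z.
Union: B, F, L, Q, Z.

B, F, L, Q, Z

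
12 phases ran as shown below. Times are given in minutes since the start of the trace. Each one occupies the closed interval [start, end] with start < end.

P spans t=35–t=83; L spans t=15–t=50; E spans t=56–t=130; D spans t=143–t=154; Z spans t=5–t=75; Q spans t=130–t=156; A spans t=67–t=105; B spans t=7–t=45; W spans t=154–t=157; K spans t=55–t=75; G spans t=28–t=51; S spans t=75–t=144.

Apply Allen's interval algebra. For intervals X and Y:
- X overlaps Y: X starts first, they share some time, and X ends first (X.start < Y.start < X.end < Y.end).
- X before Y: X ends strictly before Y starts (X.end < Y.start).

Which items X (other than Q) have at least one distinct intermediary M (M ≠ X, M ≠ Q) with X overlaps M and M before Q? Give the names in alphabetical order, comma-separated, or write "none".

B, G, K, L, P, Z

Target Q = [t=130, t=156].
Intermediaries M with M before Q: A, B, G, K, L, P, Z.
Via A — items with X overlaps A: K, P, Z.
Via B — items with X overlaps B: none.
Via G — items with X overlaps G: B, L.
Via K — items with X overlaps K: none.
Via L — items with X overlaps L: B.
Via P — items with X overlaps P: B, G, L, Z.
Via Z — items with X overlaps Z: none.
Union: B, G, K, L, P, Z.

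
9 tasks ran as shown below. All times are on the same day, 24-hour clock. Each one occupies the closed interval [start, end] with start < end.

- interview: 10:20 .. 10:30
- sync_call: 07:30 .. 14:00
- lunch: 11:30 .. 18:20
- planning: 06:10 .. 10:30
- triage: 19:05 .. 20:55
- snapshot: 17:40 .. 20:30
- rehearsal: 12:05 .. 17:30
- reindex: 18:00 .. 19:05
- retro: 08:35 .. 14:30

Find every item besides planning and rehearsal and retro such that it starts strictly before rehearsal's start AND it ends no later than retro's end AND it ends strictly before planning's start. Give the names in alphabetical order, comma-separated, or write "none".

Conditions: its start is strictly before rehearsal's start (X.start < 12:05) AND its end is no later than retro's end (X.end <= 14:30) AND its end is strictly before planning's start (X.end < 06:10).
interview: start 10:20 < 12:05? ✓; end 10:30 <= 14:30? ✓; end 10:30 < 06:10? ✗ → no.
lunch: start 11:30 < 12:05? ✓; end 18:20 <= 14:30? ✗; end 18:20 < 06:10? ✗ → no.
reindex: start 18:00 < 12:05? ✗; end 19:05 <= 14:30? ✗; end 19:05 < 06:10? ✗ → no.
snapshot: start 17:40 < 12:05? ✗; end 20:30 <= 14:30? ✗; end 20:30 < 06:10? ✗ → no.
sync_call: start 07:30 < 12:05? ✓; end 14:00 <= 14:30? ✓; end 14:00 < 06:10? ✗ → no.
triage: start 19:05 < 12:05? ✗; end 20:55 <= 14:30? ✗; end 20:55 < 06:10? ✗ → no.
Result: none.

none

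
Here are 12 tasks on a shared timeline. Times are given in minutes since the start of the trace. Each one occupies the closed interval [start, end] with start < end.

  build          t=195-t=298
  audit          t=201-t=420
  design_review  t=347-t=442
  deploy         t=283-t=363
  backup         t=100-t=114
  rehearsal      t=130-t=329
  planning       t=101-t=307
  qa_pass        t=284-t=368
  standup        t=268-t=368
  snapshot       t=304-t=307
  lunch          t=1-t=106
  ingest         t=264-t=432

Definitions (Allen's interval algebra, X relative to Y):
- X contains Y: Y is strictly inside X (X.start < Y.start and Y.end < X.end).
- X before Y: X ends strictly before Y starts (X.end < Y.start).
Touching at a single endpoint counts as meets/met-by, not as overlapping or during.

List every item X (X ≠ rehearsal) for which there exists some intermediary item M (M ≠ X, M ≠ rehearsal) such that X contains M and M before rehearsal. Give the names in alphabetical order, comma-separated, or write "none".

none

Target rehearsal = [t=130, t=329].
Intermediaries M with M before rehearsal: backup, lunch.
Via backup — items with X contains backup: none.
Via lunch — items with X contains lunch: none.
Union: none.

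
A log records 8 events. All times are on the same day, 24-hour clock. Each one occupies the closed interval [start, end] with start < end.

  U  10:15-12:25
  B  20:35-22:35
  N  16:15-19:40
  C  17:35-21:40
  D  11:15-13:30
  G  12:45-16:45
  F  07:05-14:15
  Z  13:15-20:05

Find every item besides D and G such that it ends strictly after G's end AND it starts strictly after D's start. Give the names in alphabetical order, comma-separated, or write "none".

B, C, N, Z

Conditions: its end is strictly after G's end (X.end > 16:45) AND its start is strictly after D's start (X.start > 11:15).
B: end 22:35 > 16:45? ✓; start 20:35 > 11:15? ✓ → yes.
C: end 21:40 > 16:45? ✓; start 17:35 > 11:15? ✓ → yes.
F: end 14:15 > 16:45? ✗; start 07:05 > 11:15? ✗ → no.
N: end 19:40 > 16:45? ✓; start 16:15 > 11:15? ✓ → yes.
U: end 12:25 > 16:45? ✗; start 10:15 > 11:15? ✗ → no.
Z: end 20:05 > 16:45? ✓; start 13:15 > 11:15? ✓ → yes.
Result: B, C, N, Z.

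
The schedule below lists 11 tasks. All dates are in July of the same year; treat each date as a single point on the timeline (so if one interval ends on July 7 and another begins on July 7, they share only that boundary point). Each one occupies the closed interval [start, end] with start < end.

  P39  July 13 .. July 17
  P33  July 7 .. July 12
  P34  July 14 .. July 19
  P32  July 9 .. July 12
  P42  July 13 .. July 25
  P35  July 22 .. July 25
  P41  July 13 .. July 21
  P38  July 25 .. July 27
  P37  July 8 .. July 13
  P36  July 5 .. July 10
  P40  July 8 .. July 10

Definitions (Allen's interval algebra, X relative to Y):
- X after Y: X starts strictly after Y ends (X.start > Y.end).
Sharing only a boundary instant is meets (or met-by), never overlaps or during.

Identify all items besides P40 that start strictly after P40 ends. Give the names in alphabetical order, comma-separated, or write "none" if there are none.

Target P40 = [July 8, July 10].
P32 [July 9, July 12] → overlapped-by → no.
P33 [July 7, July 12] → contains → no.
P34 [July 14, July 19] → after → yes.
P35 [July 22, July 25] → after → yes.
P36 [July 5, July 10] → finished-by → no.
P37 [July 8, July 13] → started-by → no.
P38 [July 25, July 27] → after → yes.
P39 [July 13, July 17] → after → yes.
P41 [July 13, July 21] → after → yes.
P42 [July 13, July 25] → after → yes.
Result: P34, P35, P38, P39, P41, P42.

P34, P35, P38, P39, P41, P42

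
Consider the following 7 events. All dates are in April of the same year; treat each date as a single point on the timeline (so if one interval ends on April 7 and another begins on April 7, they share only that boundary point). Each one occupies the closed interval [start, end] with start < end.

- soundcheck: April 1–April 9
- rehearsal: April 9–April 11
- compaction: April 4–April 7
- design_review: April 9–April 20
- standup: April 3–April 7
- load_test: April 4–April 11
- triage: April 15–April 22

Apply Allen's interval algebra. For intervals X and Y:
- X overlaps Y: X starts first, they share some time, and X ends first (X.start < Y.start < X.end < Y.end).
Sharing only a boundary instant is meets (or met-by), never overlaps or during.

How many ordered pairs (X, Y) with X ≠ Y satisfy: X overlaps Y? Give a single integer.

Checking all 42 ordered pairs for relation 'overlaps'; matching pairs in alphabetical order:
(design_review, triage): design_review overlaps triage ✓
(load_test, design_review): load_test overlaps design_review ✓
(soundcheck, load_test): soundcheck overlaps load_test ✓
(standup, load_test): standup overlaps load_test ✓
Count: 4.

4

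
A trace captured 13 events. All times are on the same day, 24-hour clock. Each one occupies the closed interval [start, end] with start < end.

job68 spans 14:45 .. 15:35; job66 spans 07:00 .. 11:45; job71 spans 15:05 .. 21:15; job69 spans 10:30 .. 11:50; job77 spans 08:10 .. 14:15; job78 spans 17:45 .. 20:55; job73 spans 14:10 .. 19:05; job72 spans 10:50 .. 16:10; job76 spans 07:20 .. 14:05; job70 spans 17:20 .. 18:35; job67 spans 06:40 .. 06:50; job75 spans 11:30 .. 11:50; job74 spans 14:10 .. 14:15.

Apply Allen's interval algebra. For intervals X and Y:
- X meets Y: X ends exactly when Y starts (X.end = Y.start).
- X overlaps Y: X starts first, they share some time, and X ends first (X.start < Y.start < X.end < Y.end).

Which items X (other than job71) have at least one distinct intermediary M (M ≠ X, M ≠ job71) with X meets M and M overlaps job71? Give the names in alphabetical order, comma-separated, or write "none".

none

Target job71 = [15:05, 21:15].
Intermediaries M with M overlaps job71: job68, job72, job73.
Via job68 — items with X meets job68: none.
Via job72 — items with X meets job72: none.
Via job73 — items with X meets job73: none.
Union: none.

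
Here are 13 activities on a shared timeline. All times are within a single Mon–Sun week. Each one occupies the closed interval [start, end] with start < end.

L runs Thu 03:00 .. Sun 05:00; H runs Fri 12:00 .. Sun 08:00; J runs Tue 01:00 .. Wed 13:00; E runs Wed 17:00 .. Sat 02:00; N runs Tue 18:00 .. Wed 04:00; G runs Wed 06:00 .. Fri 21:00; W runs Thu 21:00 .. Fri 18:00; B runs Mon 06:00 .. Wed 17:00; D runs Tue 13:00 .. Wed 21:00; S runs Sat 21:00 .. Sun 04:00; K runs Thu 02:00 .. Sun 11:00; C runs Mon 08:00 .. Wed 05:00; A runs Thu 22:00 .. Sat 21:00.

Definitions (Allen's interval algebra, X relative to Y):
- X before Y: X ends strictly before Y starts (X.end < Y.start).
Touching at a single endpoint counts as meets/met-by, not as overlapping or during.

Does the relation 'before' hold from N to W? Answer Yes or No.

Yes

N = [Tue 18:00, Wed 04:00], W = [Thu 21:00, Fri 18:00].
Actual relation of N to W: before.
Asked whether 'before' holds → Yes.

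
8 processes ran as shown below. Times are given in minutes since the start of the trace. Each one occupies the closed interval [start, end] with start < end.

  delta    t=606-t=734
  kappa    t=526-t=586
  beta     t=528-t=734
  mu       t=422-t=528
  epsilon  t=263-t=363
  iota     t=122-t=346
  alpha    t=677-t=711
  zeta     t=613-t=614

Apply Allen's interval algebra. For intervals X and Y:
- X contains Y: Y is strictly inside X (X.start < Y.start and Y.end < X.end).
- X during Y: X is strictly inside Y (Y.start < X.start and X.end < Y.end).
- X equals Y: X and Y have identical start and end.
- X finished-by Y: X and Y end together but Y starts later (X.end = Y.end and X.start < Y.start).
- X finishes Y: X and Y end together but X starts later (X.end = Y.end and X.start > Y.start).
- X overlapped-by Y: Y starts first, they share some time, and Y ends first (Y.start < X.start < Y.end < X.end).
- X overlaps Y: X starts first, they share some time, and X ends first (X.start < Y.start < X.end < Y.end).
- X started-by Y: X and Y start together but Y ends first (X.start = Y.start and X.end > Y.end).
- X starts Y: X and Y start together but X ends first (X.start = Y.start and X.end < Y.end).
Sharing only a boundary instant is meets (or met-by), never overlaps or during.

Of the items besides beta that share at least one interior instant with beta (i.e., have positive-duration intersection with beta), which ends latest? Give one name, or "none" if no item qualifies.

Target beta = [t=528, t=734].
alpha [t=677, t=711] → during → candidate.
delta [t=606, t=734] → finishes → candidate.
epsilon [t=263, t=363] → before → excluded.
iota [t=122, t=346] → before → excluded.
kappa [t=526, t=586] → overlaps → candidate.
mu [t=422, t=528] → meets → excluded.
zeta [t=613, t=614] → during → candidate.
Among candidates, latest end is t=734 → delta.

delta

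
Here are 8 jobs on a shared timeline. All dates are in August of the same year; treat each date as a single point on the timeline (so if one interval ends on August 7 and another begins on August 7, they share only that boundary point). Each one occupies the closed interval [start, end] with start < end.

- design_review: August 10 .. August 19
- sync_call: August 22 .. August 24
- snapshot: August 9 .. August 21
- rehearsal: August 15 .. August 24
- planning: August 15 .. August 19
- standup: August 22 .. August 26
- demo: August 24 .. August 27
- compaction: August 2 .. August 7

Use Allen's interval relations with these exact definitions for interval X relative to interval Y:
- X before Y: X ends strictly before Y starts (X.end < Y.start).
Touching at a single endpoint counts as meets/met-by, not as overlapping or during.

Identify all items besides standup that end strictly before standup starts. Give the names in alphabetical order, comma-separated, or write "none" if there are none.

compaction, design_review, planning, snapshot

Target standup = [August 22, August 26].
compaction [August 2, August 7] → before → yes.
demo [August 24, August 27] → overlapped-by → no.
design_review [August 10, August 19] → before → yes.
planning [August 15, August 19] → before → yes.
rehearsal [August 15, August 24] → overlaps → no.
snapshot [August 9, August 21] → before → yes.
sync_call [August 22, August 24] → starts → no.
Result: compaction, design_review, planning, snapshot.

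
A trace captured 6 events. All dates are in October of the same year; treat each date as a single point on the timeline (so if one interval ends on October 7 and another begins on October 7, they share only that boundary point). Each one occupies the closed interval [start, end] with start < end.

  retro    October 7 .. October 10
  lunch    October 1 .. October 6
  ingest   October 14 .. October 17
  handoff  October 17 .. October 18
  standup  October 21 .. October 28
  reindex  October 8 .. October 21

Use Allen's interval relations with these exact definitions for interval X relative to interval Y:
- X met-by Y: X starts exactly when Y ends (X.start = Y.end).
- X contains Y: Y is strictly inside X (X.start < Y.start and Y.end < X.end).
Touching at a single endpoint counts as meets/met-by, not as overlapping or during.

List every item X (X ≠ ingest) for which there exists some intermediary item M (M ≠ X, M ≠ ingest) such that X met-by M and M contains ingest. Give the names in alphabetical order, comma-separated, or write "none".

standup

Target ingest = [October 14, October 17].
Intermediaries M with M contains ingest: reindex.
Via reindex — items with X met-by reindex: standup.
Union: standup.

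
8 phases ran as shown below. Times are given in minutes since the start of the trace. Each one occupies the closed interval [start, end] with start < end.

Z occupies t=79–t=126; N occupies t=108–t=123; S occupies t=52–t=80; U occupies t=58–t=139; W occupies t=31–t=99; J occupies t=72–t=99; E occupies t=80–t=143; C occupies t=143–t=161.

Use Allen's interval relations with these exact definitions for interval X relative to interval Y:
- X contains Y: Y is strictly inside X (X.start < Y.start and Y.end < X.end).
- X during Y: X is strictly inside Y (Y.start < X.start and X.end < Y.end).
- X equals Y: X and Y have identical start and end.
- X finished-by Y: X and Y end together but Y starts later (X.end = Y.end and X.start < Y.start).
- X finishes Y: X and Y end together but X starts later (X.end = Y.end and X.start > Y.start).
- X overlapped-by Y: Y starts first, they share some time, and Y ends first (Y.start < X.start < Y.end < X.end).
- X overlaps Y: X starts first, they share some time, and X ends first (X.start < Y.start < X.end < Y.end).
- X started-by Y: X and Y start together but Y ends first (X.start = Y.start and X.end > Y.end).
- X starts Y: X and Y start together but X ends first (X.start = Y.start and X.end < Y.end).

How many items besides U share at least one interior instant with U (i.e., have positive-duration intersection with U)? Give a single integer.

Target U = [t=58, t=139].
C [t=143, t=161] → after → no.
E [t=80, t=143] → overlapped-by → counts.
J [t=72, t=99] → during → counts.
N [t=108, t=123] → during → counts.
S [t=52, t=80] → overlaps → counts.
W [t=31, t=99] → overlaps → counts.
Z [t=79, t=126] → during → counts.
Total: 6.

6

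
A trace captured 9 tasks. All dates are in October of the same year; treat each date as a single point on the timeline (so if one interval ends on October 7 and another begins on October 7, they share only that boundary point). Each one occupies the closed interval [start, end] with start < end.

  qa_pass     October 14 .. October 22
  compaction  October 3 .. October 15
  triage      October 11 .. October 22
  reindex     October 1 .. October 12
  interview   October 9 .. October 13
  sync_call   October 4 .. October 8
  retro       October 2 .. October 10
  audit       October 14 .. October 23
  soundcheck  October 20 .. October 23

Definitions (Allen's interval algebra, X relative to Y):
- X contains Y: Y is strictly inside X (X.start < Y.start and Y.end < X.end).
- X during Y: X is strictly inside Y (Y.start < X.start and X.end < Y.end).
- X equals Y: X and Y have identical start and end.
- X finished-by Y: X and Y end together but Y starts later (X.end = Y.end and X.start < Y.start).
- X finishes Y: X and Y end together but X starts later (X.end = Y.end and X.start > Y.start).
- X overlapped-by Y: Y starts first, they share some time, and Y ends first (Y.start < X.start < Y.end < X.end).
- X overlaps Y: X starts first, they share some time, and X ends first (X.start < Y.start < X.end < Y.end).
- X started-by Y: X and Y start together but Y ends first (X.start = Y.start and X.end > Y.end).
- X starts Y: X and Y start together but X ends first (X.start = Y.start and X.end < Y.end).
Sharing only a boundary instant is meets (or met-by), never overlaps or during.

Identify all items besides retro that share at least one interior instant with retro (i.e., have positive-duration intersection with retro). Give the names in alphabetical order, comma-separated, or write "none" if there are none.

compaction, interview, reindex, sync_call

Target retro = [October 2, October 10].
audit [October 14, October 23] → after → no.
compaction [October 3, October 15] → overlapped-by → yes.
interview [October 9, October 13] → overlapped-by → yes.
qa_pass [October 14, October 22] → after → no.
reindex [October 1, October 12] → contains → yes.
soundcheck [October 20, October 23] → after → no.
sync_call [October 4, October 8] → during → yes.
triage [October 11, October 22] → after → no.
Result: compaction, interview, reindex, sync_call.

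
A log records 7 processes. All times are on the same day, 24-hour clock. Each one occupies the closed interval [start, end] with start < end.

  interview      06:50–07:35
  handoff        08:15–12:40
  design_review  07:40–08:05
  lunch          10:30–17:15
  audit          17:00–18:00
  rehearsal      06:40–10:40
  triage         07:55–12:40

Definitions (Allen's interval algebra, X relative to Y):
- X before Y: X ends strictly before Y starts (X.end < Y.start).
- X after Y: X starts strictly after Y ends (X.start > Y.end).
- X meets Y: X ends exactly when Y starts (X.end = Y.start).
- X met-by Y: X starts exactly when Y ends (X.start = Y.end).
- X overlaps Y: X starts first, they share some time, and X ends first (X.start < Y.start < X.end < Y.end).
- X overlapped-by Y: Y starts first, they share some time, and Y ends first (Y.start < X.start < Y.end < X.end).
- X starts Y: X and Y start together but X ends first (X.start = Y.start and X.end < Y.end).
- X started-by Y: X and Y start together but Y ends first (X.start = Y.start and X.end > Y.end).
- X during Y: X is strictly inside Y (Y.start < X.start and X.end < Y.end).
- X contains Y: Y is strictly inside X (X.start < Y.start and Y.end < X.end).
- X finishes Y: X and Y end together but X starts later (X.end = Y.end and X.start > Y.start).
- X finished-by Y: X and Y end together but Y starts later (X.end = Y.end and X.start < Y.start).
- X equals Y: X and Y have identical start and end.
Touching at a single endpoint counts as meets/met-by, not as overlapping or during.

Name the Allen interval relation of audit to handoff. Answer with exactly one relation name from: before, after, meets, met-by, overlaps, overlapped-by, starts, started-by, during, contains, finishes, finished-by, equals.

after

audit = [17:00, 18:00]; handoff = [08:15, 12:40].
Compare endpoints: audit.start > handoff.start, audit.start > handoff.end, audit.end > handoff.start, audit.end > handoff.end.
That pattern is 'after'.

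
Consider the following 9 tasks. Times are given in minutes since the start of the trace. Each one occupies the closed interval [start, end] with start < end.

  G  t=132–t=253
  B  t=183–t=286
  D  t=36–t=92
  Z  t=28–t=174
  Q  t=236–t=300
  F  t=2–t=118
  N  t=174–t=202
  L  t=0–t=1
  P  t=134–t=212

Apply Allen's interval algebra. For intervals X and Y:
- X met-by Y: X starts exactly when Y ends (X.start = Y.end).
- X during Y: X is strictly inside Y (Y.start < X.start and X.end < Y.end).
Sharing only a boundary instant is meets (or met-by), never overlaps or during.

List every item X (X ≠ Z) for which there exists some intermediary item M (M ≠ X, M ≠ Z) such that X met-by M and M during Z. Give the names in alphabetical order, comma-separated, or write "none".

none

Target Z = [t=28, t=174].
Intermediaries M with M during Z: D.
Via D — items with X met-by D: none.
Union: none.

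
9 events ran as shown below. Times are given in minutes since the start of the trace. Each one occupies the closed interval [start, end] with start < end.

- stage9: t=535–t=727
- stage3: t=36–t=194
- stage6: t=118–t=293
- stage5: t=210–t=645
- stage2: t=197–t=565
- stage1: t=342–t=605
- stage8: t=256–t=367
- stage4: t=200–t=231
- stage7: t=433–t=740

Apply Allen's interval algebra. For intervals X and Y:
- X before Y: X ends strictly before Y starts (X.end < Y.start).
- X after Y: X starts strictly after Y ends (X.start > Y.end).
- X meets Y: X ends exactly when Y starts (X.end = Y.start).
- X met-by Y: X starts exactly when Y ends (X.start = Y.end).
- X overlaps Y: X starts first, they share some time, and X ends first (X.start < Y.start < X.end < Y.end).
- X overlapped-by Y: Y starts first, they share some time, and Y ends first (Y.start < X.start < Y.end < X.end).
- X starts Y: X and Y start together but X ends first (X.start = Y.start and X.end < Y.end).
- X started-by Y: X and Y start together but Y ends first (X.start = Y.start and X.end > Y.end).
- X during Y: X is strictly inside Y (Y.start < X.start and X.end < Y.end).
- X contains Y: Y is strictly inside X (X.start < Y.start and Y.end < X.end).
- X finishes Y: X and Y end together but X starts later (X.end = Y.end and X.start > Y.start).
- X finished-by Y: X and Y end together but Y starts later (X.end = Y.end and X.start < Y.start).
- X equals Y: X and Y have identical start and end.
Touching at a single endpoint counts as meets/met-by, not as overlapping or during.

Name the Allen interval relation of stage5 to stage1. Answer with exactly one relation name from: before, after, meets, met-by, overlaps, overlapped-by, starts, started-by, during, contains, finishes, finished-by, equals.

stage5 = [t=210, t=645]; stage1 = [t=342, t=605].
Compare endpoints: stage5.start < stage1.start, stage5.start < stage1.end, stage5.end > stage1.start, stage5.end > stage1.end.
That pattern is 'contains'.

contains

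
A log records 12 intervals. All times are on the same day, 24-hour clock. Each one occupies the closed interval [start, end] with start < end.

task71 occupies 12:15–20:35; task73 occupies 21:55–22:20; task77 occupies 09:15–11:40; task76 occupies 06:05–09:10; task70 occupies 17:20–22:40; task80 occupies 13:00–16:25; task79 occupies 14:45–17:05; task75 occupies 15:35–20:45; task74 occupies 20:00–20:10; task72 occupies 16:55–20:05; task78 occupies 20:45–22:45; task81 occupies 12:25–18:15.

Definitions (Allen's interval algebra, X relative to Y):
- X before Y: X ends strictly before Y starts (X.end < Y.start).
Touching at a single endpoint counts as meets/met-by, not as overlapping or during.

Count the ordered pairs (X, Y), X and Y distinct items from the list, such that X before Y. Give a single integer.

Checking all 132 ordered pairs for relation 'before'; matching pairs in alphabetical order:
(task71, task73): task71 before task73 ✓
(task71, task78): task71 before task78 ✓
(task72, task73): task72 before task73 ✓
(task72, task78): task72 before task78 ✓
(task74, task73): task74 before task73 ✓
(task74, task78): task74 before task78 ✓
(task75, task73): task75 before task73 ✓
(task76, task70): task76 before task70 ✓
(task76, task71): task76 before task71 ✓
(task76, task72): task76 before task72 ✓
(task76, task73): task76 before task73 ✓
(task76, task74): task76 before task74 ✓
(task76, task75): task76 before task75 ✓
(task76, task77): task76 before task77 ✓
(task76, task78): task76 before task78 ✓
(task76, task79): task76 before task79 ✓
(task76, task80): task76 before task80 ✓
(task76, task81): task76 before task81 ✓
(task77, task70): task77 before task70 ✓
(task77, task71): task77 before task71 ✓
(task77, task72): task77 before task72 ✓
(task77, task73): task77 before task73 ✓
(task77, task74): task77 before task74 ✓
(task77, task75): task77 before task75 ✓
... plus 16 further pairs not listed.
Count: 40.

40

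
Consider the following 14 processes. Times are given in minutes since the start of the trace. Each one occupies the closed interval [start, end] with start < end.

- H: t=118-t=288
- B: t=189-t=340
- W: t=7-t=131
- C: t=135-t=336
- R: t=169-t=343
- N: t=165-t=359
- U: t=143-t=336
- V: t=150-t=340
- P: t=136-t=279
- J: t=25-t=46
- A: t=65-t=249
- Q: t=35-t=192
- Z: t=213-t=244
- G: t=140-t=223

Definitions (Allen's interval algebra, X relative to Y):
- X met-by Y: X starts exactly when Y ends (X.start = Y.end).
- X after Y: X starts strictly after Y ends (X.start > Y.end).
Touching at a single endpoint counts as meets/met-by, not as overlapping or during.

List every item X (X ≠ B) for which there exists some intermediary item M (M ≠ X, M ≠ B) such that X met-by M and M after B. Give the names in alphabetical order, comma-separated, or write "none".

none

Target B = [t=189, t=340].
Intermediaries M with M after B: none.
Union: none.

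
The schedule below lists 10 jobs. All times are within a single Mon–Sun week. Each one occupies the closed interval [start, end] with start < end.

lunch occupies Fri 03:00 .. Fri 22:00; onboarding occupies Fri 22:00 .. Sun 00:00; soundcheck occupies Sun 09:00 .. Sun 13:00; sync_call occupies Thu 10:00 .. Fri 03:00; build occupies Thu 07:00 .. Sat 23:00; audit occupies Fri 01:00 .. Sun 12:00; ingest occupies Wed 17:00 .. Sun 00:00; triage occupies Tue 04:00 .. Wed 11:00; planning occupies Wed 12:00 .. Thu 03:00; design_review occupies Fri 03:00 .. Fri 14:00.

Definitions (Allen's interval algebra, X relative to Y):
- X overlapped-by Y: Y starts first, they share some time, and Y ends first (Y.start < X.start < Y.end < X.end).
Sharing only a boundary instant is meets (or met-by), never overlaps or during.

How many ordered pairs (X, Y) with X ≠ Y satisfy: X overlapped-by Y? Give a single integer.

Checking all 90 ordered pairs for relation 'overlapped-by'; matching pairs in alphabetical order:
(audit, build): audit overlapped-by build ✓
(audit, ingest): audit overlapped-by ingest ✓
(audit, sync_call): audit overlapped-by sync_call ✓
(ingest, planning): ingest overlapped-by planning ✓
(onboarding, build): onboarding overlapped-by build ✓
(soundcheck, audit): soundcheck overlapped-by audit ✓
Count: 6.

6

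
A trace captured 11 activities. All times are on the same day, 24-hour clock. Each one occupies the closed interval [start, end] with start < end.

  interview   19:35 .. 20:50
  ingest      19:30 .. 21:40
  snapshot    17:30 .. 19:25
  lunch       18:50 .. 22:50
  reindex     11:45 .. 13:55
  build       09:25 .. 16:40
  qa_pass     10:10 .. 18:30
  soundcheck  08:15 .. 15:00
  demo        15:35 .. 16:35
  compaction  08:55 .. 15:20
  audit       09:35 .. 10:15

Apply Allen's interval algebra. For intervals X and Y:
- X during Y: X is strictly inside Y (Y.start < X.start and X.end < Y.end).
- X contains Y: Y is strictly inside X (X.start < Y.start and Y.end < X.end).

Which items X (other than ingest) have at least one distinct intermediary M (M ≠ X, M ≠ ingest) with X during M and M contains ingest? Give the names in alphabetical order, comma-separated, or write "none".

interview

Target ingest = [19:30, 21:40].
Intermediaries M with M contains ingest: lunch.
Via lunch — items with X during lunch: interview.
Union: interview.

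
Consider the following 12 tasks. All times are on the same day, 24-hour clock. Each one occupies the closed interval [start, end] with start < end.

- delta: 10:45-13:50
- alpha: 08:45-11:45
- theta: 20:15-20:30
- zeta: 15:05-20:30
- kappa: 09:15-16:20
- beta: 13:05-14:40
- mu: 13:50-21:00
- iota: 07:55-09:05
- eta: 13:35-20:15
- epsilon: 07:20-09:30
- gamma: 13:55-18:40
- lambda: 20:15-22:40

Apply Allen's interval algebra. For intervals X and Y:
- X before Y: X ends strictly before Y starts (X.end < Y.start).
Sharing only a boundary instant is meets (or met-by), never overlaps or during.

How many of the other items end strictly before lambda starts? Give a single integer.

7

Target lambda = [20:15, 22:40].
alpha [08:45, 11:45] → before → counts.
beta [13:05, 14:40] → before → counts.
delta [10:45, 13:50] → before → counts.
epsilon [07:20, 09:30] → before → counts.
eta [13:35, 20:15] → meets → no.
gamma [13:55, 18:40] → before → counts.
iota [07:55, 09:05] → before → counts.
kappa [09:15, 16:20] → before → counts.
mu [13:50, 21:00] → overlaps → no.
theta [20:15, 20:30] → starts → no.
zeta [15:05, 20:30] → overlaps → no.
Total: 7.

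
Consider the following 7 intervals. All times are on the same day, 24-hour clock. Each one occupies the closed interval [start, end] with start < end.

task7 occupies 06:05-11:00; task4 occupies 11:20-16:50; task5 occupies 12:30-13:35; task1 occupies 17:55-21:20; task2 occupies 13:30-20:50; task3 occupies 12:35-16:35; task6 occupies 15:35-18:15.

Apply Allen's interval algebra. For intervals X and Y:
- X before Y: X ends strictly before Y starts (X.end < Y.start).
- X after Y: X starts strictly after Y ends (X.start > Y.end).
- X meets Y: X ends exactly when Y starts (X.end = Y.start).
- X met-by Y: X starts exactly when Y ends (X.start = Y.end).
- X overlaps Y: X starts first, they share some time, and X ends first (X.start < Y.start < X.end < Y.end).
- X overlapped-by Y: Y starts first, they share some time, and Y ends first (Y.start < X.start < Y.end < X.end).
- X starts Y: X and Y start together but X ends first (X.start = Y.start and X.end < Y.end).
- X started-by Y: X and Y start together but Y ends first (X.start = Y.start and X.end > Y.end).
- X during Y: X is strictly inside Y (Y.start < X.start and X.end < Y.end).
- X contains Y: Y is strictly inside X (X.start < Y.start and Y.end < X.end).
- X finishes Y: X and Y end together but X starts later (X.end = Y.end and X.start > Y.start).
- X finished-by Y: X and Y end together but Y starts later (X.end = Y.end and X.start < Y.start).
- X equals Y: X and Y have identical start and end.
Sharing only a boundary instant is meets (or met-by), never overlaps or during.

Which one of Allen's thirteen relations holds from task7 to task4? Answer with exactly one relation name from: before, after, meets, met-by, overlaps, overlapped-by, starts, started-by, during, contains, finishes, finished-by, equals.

task7 = [06:05, 11:00]; task4 = [11:20, 16:50].
Compare endpoints: task7.start < task4.start, task7.start < task4.end, task7.end < task4.start, task7.end < task4.end.
That pattern is 'before'.

before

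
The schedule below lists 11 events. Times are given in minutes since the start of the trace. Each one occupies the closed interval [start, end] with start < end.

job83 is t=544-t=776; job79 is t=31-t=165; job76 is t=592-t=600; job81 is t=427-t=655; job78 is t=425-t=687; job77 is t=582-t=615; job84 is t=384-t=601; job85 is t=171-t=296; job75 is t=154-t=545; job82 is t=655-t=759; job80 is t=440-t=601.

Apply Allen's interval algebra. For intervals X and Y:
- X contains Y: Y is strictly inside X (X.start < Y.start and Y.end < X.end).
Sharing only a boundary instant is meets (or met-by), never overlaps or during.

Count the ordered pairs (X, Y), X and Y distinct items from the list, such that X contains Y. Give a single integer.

Checking all 110 ordered pairs for relation 'contains'; matching pairs in alphabetical order:
(job75, job85): job75 contains job85 ✓
(job77, job76): job77 contains job76 ✓
(job78, job76): job78 contains job76 ✓
(job78, job77): job78 contains job77 ✓
(job78, job80): job78 contains job80 ✓
(job78, job81): job78 contains job81 ✓
(job80, job76): job80 contains job76 ✓
(job81, job76): job81 contains job76 ✓
(job81, job77): job81 contains job77 ✓
(job81, job80): job81 contains job80 ✓
(job83, job76): job83 contains job76 ✓
(job83, job77): job83 contains job77 ✓
(job83, job82): job83 contains job82 ✓
(job84, job76): job84 contains job76 ✓
Count: 14.

14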